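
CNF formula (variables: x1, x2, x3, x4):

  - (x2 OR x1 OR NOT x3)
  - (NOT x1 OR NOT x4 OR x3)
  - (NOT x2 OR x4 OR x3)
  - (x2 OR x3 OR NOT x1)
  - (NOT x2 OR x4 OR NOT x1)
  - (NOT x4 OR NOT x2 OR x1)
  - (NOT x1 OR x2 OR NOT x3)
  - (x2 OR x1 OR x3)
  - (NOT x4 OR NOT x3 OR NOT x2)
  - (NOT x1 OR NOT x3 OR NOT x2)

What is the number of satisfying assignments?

1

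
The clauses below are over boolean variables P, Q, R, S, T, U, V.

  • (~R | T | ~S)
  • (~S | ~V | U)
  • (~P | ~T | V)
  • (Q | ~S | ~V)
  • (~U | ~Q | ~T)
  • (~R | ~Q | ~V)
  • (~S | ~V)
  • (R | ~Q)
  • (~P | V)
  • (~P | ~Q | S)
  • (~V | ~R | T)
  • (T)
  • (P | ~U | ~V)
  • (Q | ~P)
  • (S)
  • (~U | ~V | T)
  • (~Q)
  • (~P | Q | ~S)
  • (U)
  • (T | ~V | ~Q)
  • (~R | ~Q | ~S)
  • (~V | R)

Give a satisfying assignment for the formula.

The clause (T) is unit: T must be True.
The clause (S) is unit: S must be True.
(~V) is a unit clause, so V = False.
The clause (~P) is unit: P must be False.
The clause (~Q) is unit: Q must be False.
(U) is a unit clause, so U = True.
R is now unconstrained; take R = False.
Every clause has at least one true literal under this assignment.

P=F, Q=F, R=F, S=T, T=T, U=T, V=F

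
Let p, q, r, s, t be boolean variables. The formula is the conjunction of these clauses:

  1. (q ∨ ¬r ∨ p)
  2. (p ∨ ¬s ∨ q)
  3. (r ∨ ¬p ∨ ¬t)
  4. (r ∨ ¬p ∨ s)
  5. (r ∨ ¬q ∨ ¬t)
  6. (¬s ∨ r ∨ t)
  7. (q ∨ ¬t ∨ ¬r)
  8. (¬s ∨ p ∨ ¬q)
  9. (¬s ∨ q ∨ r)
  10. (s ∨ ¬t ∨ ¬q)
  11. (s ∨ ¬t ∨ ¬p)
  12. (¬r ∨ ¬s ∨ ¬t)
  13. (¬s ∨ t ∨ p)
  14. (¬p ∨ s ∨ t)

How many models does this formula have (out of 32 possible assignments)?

6

The models are:
  p=0 q=0 r=0 s=0 t=0
  p=0 q=0 r=0 s=0 t=1
  p=0 q=1 r=0 s=0 t=0
  p=0 q=1 r=1 s=0 t=0
  p=1 q=0 r=1 s=1 t=0
  p=1 q=1 r=1 s=1 t=0
That's 6 in total.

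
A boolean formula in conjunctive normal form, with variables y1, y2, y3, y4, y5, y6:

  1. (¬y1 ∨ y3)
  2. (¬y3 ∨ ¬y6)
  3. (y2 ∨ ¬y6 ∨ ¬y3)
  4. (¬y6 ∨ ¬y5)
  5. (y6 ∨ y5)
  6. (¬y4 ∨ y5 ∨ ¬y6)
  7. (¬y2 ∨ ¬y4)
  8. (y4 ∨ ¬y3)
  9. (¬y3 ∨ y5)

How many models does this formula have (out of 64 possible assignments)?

Split on y3, then y6.
  y3=1, y6=1: a clause becomes empty — 0.
  y3=1, y6=0: remaining (y1,y2,y4,y5) ∈ {(0,0,1,1); (1,0,1,1)} — 2.
  y3=0, y6=1: remaining (y1,y2,y4,y5) ∈ {(0,0,0,0); (0,1,0,0)} — 2.
  y3=0, y6=0: remaining (y1,y2,y4,y5) ∈ {(0,0,0,1); (0,0,1,1); (0,1,0,1)} — 3.
Total: 0 + 2 + 2 + 3 = 7.

7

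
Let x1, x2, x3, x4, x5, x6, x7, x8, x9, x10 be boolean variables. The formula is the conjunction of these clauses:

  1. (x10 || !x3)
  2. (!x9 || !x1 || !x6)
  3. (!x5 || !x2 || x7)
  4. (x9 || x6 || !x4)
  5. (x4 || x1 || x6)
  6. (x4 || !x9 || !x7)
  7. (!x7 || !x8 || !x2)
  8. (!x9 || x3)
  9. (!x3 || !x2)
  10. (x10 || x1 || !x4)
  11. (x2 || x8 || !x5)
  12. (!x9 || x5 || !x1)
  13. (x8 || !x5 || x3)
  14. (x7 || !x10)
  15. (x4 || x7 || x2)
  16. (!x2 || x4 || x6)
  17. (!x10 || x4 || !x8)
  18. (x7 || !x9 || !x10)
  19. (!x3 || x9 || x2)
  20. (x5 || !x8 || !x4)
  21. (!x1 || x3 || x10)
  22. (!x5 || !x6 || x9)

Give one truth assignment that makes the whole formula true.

x1 = F  x2 = F  x3 = T  x4 = T  x5 = F  x6 = F  x7 = T  x8 = F  x9 = T  x10 = T

Check each clause:
  1. (x10 || !x3) — x10 is true.
  2. (!x1 || !x6 || !x9) — !x6 is true.
  3. (x7 || !x5 || !x2) — !x5 is true.
  4. (x9 || !x4 || x6) — x9 is true.
  5. (x4 || x1 || x6) — x4 is true.
  6. (x4 || !x9 || !x7) — x4 is true.
  7. (!x8 || !x2 || !x7) — !x8 is true.
  8. (x3 || !x9) — x3 is true.
  9. (!x2 || !x3) — !x2 is true.
  10. (x10 || !x4 || x1) — x10 is true.
  11. (x8 || x2 || !x5) — !x5 is true.
  12. (!x9 || x5 || !x1) — !x1 is true.
  13. (x3 || x8 || !x5) — x3 is true.
  14. (x7 || !x10) — x7 is true.
  15. (x7 || x4 || x2) — x4 is true.
  16. (x4 || x6 || !x2) — x4 is true.
  17. (!x8 || x4 || !x10) — !x8 is true.
  18. (x7 || !x10 || !x9) — x7 is true.
  19. (!x3 || x9 || x2) — x9 is true.
  20. (!x4 || !x8 || x5) — !x8 is true.
  21. (x10 || x3 || !x1) — x10 is true.
  22. (x9 || !x5 || !x6) — x9 is true.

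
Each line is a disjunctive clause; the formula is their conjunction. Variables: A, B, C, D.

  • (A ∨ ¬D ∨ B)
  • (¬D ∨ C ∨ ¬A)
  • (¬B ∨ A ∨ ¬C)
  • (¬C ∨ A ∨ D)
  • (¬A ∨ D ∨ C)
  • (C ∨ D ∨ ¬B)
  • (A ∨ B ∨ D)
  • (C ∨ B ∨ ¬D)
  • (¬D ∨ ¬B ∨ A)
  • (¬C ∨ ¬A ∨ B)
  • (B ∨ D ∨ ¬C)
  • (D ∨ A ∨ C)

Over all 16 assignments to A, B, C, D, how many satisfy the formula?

2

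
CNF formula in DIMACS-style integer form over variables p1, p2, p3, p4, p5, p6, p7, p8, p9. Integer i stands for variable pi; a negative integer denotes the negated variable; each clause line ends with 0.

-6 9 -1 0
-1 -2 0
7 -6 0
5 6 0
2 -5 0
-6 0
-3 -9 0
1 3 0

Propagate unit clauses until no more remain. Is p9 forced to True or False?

False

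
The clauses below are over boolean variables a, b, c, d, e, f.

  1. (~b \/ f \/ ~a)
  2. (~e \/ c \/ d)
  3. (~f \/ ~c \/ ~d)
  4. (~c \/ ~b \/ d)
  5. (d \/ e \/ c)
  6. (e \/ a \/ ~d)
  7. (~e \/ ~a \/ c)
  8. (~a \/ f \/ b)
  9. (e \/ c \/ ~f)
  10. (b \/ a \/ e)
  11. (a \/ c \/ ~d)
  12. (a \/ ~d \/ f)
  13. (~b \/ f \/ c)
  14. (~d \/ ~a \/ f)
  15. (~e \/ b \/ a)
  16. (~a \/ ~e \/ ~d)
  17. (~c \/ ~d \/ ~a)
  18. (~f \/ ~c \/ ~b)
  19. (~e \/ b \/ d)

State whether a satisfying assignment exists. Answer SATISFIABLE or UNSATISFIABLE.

Try a = True.
Branch on b: take b = False.
  then f is forced to True.
For the remaining variables, c = True, d = False, e = False works.
Every clause has at least one true literal under this assignment.
So a = 1, b = 0, c = 1, d = 0, e = 0, f = 1 is a satisfying assignment.

SATISFIABLE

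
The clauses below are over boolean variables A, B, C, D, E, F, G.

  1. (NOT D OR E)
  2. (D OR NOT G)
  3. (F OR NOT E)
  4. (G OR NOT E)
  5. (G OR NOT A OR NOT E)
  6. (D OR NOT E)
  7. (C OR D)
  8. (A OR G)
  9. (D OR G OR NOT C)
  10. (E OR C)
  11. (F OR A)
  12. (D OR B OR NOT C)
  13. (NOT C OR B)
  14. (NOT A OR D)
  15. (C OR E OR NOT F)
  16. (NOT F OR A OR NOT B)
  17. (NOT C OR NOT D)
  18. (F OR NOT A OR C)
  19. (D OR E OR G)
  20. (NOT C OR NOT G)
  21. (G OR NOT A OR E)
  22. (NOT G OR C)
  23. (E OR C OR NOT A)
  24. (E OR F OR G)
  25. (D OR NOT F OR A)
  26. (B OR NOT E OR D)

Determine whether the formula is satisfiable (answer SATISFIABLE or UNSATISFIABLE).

UNSATISFIABLE

E = True:
  propagation gives F=True, G=True, D=True, C=False; an empty clause results — contradiction.
E = False:
  propagation gives D=False, G=False; an empty clause results — contradiction.
Every branch closes, so no satisfying assignment exists.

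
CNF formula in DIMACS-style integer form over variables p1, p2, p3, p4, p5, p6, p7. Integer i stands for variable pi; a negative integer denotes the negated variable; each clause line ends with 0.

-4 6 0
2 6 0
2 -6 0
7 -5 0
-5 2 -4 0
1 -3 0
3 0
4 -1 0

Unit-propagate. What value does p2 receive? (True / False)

True

(p3) is a unit clause: p3 = True.
In (¬p3 ∨ p1), ¬p3 is now false; p1 must hold, so p1 = True.
(p4 ∨ ¬p1) with p1 = True leaves only p4, so p4 = True.
(p6 ∨ ¬p4): since p4 = True, the clause reduces to (p6). p6 = True.
(p2 ∨ ¬p6) with p6 = True leaves only p2, so p2 = True.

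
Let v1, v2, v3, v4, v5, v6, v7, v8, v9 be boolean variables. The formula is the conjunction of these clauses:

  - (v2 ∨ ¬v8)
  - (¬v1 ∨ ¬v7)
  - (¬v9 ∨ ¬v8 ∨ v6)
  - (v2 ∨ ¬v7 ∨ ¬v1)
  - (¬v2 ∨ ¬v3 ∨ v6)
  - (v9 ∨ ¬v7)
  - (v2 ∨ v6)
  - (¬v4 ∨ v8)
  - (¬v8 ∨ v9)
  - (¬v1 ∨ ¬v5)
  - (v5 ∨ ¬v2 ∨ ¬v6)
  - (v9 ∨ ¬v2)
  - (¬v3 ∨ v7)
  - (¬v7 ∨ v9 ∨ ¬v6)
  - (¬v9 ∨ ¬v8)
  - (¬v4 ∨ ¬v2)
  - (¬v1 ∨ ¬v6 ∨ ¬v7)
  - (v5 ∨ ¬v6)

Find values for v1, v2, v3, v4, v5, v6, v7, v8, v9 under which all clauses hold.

v1=False, v2=True, v3=False, v4=False, v5=True, v6=False, v7=False, v8=False, v9=True

Pure literal: v1 appears only negated; assign v1 = False.
Pure literal: v3 appears only negated; assign v3 = False.
Try v2 = True.
  then v9 is forced to True.
  then v8 is forced to False.
  then v4 is forced to False.
For the remaining variables, v5 = True, v6 = False, v7 = False works.
Every clause has at least one true literal under this assignment.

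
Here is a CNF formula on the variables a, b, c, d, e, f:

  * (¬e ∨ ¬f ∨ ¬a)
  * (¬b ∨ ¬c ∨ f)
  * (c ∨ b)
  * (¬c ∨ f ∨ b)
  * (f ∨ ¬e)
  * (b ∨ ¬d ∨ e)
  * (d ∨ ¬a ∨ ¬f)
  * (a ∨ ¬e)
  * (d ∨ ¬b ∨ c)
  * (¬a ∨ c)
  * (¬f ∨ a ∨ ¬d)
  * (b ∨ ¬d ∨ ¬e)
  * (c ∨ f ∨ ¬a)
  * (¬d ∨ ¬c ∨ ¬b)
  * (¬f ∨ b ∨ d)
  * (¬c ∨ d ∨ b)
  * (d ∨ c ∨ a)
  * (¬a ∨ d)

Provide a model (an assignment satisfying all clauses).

Branch on a: take a = False.
  then e is forced to False.
Try b = True.
The remaining clauses are satisfied by c = False, d = True, f = False.
Every clause has at least one true literal under this assignment.

a=F, b=T, c=F, d=T, e=F, f=F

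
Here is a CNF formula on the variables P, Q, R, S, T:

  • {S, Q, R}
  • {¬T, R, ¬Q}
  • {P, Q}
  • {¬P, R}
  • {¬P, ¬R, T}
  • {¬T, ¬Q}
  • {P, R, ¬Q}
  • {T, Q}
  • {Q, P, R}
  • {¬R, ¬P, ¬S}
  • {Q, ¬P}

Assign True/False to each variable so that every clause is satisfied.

P=F  Q=T  R=T  S=T  T=F

Check each clause:
  1. {S, Q, R} — Q is true.
  2. {R, ¬T, ¬Q} — R is true.
  3. {Q, P} — Q is true.
  4. {R, ¬P} — R is true.
  5. {¬P, ¬R, T} — ¬P is true.
  6. {¬T, ¬Q} — ¬T is true.
  7. {¬Q, R, P} — R is true.
  8. {T, Q} — Q is true.
  9. {Q, R, P} — Q is true.
  10. {¬P, ¬R, ¬S} — ¬P is true.
  11. {¬P, Q} — Q is true.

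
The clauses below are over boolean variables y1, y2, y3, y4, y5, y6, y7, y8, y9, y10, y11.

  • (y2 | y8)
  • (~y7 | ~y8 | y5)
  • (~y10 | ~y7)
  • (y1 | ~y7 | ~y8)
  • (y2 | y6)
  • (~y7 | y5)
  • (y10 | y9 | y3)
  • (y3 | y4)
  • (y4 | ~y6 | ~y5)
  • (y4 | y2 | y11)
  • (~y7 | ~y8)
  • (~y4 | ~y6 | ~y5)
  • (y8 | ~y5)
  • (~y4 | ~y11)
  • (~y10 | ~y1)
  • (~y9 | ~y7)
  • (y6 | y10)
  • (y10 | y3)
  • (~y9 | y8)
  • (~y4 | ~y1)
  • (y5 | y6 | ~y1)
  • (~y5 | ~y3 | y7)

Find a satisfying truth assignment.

y1 = False, y2 = True, y3 = True, y4 = True, y5 = False, y6 = False, y7 = False, y8 = False, y9 = False, y10 = True, y11 = False

y2 occurs only positively in the remaining clauses — set y2 = True.
Set y1 = False and propagate.
Try y3 = True.
For the remaining variables, y4 = True, y5 = False, y6 = False, y7 = False, y8 = False, y9 = False, y10 = True, y11 = False works.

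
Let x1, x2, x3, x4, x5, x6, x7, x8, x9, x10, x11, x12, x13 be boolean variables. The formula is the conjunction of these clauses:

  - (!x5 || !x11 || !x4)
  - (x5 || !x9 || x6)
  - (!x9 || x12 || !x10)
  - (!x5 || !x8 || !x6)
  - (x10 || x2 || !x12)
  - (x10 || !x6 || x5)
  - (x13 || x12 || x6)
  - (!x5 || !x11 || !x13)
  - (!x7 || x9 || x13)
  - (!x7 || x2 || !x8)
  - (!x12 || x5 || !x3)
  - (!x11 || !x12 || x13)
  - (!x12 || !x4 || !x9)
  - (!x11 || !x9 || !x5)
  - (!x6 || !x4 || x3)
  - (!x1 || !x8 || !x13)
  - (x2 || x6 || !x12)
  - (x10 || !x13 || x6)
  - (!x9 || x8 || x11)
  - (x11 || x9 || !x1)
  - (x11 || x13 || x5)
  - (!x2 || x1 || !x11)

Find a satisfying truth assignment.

x1=False, x2=False, x3=False, x4=False, x5=False, x6=False, x7=True, x8=False, x9=False, x10=True, x11=True, x12=False, x13=True

x4 occurs only negated in the remaining clauses — set x4 = False.
Try x1 = False.
Set x2 = False and propagate.
The remaining clauses are satisfied by x3 = False, x5 = False, x6 = False, x7 = True, x8 = False, x9 = False, x10 = True, x11 = True, x12 = False, x13 = True.
Check each clause:
  1. (!x5 || !x4 || !x11) — !x5 is true.
  2. (x5 || !x9 || x6) — !x9 is true.
  3. (x12 || !x9 || !x10) — !x9 is true.
  4. (!x6 || !x8 || !x5) — !x8 is true.
  5. (x2 || x10 || !x12) — x10 is true.
  6. (x5 || x10 || !x6) — x10 is true.
  7. (x13 || x6 || x12) — x13 is true.
  8. (!x5 || !x11 || !x13) — !x5 is true.
  9. (x9 || !x7 || x13) — x13 is true.
  10. (!x8 || !x7 || x2) — !x8 is true.
  11. (!x12 || x5 || !x3) — !x12 is true.
  12. (!x11 || !x12 || x13) — x13 is true.
  13. (!x4 || !x9 || !x12) — !x4 is true.
  14. (!x9 || !x11 || !x5) — !x5 is true.
  15. (!x6 || !x4 || x3) — !x6 is true.
  16. (!x8 || !x1 || !x13) — !x8 is true.
  17. (!x12 || x6 || x2) — !x12 is true.
  18. (!x13 || x6 || x10) — x10 is true.
  19. (!x9 || x11 || x8) — x11 is true.
  20. (x9 || x11 || !x1) — x11 is true.
  21. (x13 || x11 || x5) — x13 is true.
  22. (!x11 || !x2 || x1) — !x2 is true.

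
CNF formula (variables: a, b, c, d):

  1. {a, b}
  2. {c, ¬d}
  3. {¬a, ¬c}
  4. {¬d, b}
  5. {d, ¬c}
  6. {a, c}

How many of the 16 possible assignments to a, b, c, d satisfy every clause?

The models are:
  a=F b=T c=T d=T
  a=T b=F c=F d=F
  a=T b=T c=F d=F
That's 3 in total.

3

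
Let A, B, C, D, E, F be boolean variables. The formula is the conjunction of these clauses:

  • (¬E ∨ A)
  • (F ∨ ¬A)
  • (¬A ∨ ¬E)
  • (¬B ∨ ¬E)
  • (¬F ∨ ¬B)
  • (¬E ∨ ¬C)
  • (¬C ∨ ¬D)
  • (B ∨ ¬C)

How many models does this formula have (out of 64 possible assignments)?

9

Case analysis on E and A:
  E=T, A=T: a clause becomes empty — 0.
  E=T, A=F: a clause becomes empty — 0.
  E=F, A=T: remaining (B,C,D,F) ∈ {(F,F,F,T); (F,F,T,T)} — 2.
  E=F, A=F: 7 of the 16 assignments to (B,C,D,F) work.
Total: 0 + 0 + 2 + 7 = 9.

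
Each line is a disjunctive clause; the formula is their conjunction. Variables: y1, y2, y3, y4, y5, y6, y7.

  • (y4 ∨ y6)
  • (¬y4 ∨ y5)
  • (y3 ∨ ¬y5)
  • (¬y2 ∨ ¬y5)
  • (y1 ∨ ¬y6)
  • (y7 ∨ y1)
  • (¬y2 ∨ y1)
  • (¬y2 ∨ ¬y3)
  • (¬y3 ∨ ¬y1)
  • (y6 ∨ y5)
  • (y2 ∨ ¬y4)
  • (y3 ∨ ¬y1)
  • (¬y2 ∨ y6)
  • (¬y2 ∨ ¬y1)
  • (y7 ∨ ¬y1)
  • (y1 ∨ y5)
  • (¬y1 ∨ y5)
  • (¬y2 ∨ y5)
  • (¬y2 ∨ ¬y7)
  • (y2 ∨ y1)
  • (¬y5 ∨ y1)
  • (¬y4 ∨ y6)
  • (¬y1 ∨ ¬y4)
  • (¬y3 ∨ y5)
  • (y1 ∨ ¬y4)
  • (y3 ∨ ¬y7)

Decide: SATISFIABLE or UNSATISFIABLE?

y1 = True:
  propagation gives y3=False; an empty clause results — contradiction.
y1 = False:
  propagation gives y6=False, y4=True; an empty clause results — contradiction.
Every branch closes, so no satisfying assignment exists.

UNSATISFIABLE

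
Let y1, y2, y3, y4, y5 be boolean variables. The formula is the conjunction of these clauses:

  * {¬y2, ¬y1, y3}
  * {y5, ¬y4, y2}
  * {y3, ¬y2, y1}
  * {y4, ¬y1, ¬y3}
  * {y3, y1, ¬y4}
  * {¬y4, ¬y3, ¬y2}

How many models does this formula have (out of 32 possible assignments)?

11

Case analysis on y3 and y1:
  y3=1, y1=1: remaining (y2,y4,y5) ∈ {(0,1,1)} — 1.
  y3=1, y1=0: 5 of the 8 assignments to (y2,y4,y5) work.
  y3=0, y1=1: remaining (y2,y4,y5) ∈ {(0,0,0); (0,0,1); (0,1,1)} — 3.
  y3=0, y1=0: remaining (y2,y4,y5) ∈ {(0,0,0); (0,0,1)} — 2.
Total: 1 + 5 + 3 + 2 = 11.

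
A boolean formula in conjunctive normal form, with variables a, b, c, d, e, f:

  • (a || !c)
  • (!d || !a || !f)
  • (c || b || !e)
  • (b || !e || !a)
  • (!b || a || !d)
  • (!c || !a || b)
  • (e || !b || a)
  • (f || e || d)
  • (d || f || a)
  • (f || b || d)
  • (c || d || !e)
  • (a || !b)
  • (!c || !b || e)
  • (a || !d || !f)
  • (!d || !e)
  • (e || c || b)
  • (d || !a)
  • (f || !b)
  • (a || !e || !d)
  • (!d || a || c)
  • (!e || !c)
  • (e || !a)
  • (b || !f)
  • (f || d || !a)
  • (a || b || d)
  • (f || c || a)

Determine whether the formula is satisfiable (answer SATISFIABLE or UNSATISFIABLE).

UNSATISFIABLE

a = True:
  propagation gives d=True, f=False, e=False; an empty clause results — contradiction.
a = False:
  propagation gives c=False, b=False, e=False; an empty clause results — contradiction.
Every branch closes, so no satisfying assignment exists.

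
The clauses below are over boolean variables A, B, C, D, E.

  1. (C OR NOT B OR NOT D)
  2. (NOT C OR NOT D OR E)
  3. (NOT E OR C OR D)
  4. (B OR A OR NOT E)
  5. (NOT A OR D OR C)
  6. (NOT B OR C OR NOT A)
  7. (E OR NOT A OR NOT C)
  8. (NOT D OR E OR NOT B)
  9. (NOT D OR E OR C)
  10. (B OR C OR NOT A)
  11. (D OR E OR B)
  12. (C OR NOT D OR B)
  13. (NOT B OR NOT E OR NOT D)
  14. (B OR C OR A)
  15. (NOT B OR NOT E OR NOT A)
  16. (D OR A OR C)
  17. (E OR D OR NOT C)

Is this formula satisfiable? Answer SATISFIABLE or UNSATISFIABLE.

SATISFIABLE

Set A = False and propagate.
Try B = True.
Try C = True.
The remaining clauses are satisfied by D = False, E = True.
So A=0, B=1, C=1, D=0, E=1 is a satisfying assignment.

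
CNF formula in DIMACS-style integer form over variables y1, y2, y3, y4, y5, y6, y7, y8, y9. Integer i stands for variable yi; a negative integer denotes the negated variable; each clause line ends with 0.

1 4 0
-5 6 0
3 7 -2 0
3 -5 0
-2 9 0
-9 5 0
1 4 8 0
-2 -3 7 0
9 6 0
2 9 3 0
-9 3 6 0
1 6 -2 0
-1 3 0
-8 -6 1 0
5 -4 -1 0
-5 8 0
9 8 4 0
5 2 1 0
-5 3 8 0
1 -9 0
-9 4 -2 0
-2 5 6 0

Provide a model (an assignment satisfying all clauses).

Branch on y1: take y1 = True.
  then y3 is forced to True.
Branch on y2: take y2 = False.
For the remaining variables, y4 = True, y5 = True, y6 = True, y7 = False, y8 = True, y9 = True works.
Every clause has at least one true literal under this assignment.

y1=T, y2=F, y3=T, y4=T, y5=T, y6=T, y7=F, y8=T, y9=T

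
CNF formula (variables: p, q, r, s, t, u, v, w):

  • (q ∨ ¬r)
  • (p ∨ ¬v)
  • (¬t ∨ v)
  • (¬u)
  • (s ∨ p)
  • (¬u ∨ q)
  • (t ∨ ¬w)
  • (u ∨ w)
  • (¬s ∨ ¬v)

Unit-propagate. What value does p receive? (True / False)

True

(¬u) stands alone — u = False.
In (u ∨ w), u is now false; w must hold, so w = True.
(t ∨ ¬w) with w = True leaves only t, so t = True.
(¬t ∨ v): since t = True, the clause reduces to (v). v = True.
(¬v ∨ p): since v = True, the clause reduces to (p). p = True.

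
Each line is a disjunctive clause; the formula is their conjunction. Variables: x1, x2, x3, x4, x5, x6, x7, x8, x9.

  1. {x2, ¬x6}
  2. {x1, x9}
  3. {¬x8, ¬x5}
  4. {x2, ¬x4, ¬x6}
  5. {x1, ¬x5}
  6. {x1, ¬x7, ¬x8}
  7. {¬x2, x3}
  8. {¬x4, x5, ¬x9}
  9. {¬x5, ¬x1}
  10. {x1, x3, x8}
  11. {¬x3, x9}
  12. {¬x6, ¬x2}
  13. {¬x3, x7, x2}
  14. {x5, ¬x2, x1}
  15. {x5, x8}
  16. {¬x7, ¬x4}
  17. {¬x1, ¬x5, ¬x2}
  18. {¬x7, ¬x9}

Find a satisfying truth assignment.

x1=True, x2=False, x3=False, x4=True, x5=False, x6=False, x7=False, x8=True, x9=False

Check each clause:
  1. {¬x6, x2} — ¬x6 is true.
  2. {x9, x1} — x1 is true.
  3. {¬x8, ¬x5} — ¬x5 is true.
  4. {¬x6, ¬x4, x2} — ¬x6 is true.
  5. {¬x5, x1} — x1 is true.
  6. {x1, ¬x7, ¬x8} — x1 is true.
  7. {x3, ¬x2} — ¬x2 is true.
  8. {x5, ¬x9, ¬x4} — ¬x9 is true.
  9. {¬x1, ¬x5} — ¬x5 is true.
  10. {x8, x1, x3} — x8 is true.
  11. {x9, ¬x3} — ¬x3 is true.
  12. {¬x2, ¬x6} — ¬x6 is true.
  13. {x7, x2, ¬x3} — ¬x3 is true.
  14. {x5, ¬x2, x1} — x1 is true.
  15. {x8, x5} — x8 is true.
  16. {¬x7, ¬x4} — ¬x7 is true.
  17. {¬x2, ¬x5, ¬x1} — ¬x5 is true.
  18. {¬x7, ¬x9} — ¬x7 is true.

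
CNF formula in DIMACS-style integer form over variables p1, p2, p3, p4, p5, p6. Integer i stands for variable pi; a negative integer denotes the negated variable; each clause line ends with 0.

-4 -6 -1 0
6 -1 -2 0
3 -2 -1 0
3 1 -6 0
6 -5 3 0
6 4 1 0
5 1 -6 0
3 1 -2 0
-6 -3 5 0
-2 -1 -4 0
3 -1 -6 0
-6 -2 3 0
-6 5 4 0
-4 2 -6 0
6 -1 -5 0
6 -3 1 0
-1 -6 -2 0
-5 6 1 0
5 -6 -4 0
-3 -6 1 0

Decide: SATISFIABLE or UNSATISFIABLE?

Set p1 = False and propagate.
Set p2 = False and propagate.
Set p3 = False and propagate.
  then p6 is forced to False.
  then p5 is forced to False.
  then p4 is forced to True.
Every clause has at least one true literal under this assignment.
So p1 = F, p2 = F, p3 = F, p4 = T, p5 = F, p6 = F is a satisfying assignment.

SATISFIABLE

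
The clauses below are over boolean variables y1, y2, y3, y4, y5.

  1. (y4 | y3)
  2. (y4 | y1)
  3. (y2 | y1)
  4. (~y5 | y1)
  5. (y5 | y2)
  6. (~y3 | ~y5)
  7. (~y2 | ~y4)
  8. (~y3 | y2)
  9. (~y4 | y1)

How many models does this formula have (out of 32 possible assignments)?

2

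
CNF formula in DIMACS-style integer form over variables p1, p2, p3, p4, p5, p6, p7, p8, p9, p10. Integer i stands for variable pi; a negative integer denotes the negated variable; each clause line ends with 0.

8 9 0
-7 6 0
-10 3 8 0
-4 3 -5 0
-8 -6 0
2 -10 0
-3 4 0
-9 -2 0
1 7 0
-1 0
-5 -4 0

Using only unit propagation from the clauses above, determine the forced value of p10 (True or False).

(¬p1) stands alone — p1 = False.
(p7 ∨ p1) with p1 = False leaves only p7, so p7 = True.
In (p6 ∨ ¬p7), ¬p7 is now false; p6 must hold, so p6 = True.
In (¬p6 ∨ ¬p8), ¬p6 is now false; ¬p8 must hold, so p8 = False.
In (p9 ∨ p8), p8 is now false; p9 must hold, so p9 = True.
From (¬p2 ∨ ¬p9) and p9 = True: p2 = False.
In (¬p10 ∨ p2), p2 is now false; ¬p10 must hold, so p10 = False.

False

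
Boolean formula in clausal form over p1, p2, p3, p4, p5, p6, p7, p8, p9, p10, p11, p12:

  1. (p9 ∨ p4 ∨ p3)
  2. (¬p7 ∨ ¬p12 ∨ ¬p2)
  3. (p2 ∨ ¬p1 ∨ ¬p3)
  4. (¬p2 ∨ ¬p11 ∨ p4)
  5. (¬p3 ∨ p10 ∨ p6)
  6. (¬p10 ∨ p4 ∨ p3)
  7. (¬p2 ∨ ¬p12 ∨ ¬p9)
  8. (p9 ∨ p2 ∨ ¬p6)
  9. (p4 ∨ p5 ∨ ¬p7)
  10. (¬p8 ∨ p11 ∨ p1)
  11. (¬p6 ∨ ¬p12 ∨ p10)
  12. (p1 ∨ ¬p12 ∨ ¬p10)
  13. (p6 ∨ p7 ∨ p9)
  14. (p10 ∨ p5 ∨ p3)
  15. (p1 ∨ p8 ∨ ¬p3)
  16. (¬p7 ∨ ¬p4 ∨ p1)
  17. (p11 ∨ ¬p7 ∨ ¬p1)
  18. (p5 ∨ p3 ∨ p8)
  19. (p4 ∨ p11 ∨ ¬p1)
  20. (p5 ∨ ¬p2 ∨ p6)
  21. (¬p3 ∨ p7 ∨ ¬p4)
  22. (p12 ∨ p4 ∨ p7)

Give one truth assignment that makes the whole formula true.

p1=True, p2=True, p3=True, p4=True, p5=False, p6=True, p7=True, p8=True, p9=True, p10=True, p11=True, p12=False

Check each clause:
  1. (p3 ∨ p9 ∨ p4) — p9 is true.
  2. (¬p2 ∨ ¬p7 ∨ ¬p12) — ¬p12 is true.
  3. (¬p1 ∨ ¬p3 ∨ p2) — p2 is true.
  4. (¬p11 ∨ p4 ∨ ¬p2) — p4 is true.
  5. (p6 ∨ ¬p3 ∨ p10) — p10 is true.
  6. (p4 ∨ ¬p10 ∨ p3) — p3 is true.
  7. (¬p9 ∨ ¬p12 ∨ ¬p2) — ¬p12 is true.
  8. (p2 ∨ ¬p6 ∨ p9) — p9 is true.
  9. (p5 ∨ p4 ∨ ¬p7) — p4 is true.
  10. (p11 ∨ ¬p8 ∨ p1) — p1 is true.
  11. (¬p6 ∨ p10 ∨ ¬p12) — p10 is true.
  12. (¬p12 ∨ p1 ∨ ¬p10) — p1 is true.
  13. (p6 ∨ p7 ∨ p9) — p9 is true.
  14. (p5 ∨ p3 ∨ p10) — p10 is true.
  15. (p1 ∨ ¬p3 ∨ p8) — p8 is true.
  16. (p1 ∨ ¬p4 ∨ ¬p7) — p1 is true.
  17. (¬p7 ∨ ¬p1 ∨ p11) — p11 is true.
  18. (p5 ∨ p3 ∨ p8) — p8 is true.
  19. (p11 ∨ p4 ∨ ¬p1) — p11 is true.
  20. (p6 ∨ ¬p2 ∨ p5) — p6 is true.
  21. (p7 ∨ ¬p4 ∨ ¬p3) — p7 is true.
  22. (p12 ∨ p4 ∨ p7) — p4 is true.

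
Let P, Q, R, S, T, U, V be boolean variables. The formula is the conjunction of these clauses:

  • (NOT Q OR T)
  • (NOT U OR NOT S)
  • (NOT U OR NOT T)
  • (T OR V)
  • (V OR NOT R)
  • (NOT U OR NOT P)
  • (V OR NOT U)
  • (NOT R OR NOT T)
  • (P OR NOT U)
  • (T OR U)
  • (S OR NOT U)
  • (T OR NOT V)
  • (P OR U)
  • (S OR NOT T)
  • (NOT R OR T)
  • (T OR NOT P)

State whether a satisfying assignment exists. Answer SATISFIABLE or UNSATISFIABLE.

Pure literal: Q appears only negated; assign Q = False.
R occurs only negated in the remaining clauses — set R = False.
Set P = True and propagate.
  then U is forced to False.
  then T is forced to True.
  then S is forced to True.
V is now unconstrained; take V = False.
Every clause has at least one true literal under this assignment.
So P=1, Q=0, R=0, S=1, T=1, U=0, V=0 is a satisfying assignment.

SATISFIABLE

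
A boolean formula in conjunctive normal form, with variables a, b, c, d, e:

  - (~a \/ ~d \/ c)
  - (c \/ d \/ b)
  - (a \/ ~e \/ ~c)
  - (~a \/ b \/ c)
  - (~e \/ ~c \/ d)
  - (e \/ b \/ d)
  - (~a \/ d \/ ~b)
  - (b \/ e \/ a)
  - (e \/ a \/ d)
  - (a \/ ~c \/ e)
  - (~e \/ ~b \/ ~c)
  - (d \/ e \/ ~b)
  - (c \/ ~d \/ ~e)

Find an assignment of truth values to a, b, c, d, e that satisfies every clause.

Set a = False and propagate.
The remaining clauses are satisfied by b = True, c = False, d = True, e = False.

a=F, b=T, c=F, d=T, e=F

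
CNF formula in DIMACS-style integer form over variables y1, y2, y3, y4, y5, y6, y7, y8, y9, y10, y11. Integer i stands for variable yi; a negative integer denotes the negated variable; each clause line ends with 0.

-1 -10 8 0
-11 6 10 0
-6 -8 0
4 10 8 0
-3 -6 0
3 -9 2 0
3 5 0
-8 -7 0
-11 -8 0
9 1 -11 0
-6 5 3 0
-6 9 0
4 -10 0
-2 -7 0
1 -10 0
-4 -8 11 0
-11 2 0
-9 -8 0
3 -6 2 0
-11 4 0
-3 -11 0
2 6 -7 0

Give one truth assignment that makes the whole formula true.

y1=True  y2=True  y3=False  y4=True  y5=True  y6=False  y7=False  y8=False  y9=True  y10=False  y11=False

Check each clause:
  1. (y8 OR NOT y10 OR NOT y1) — NOT y10 is true.
  2. (y10 OR NOT y11 OR y6) — NOT y11 is true.
  3. (NOT y8 OR NOT y6) — NOT y8 is true.
  4. (y4 OR y10 OR y8) — y4 is true.
  5. (NOT y3 OR NOT y6) — NOT y6 is true.
  6. (y2 OR NOT y9 OR y3) — y2 is true.
  7. (y3 OR y5) — y5 is true.
  8. (NOT y8 OR NOT y7) — NOT y8 is true.
  9. (NOT y11 OR NOT y8) — NOT y8 is true.
  10. (y1 OR y9 OR NOT y11) — y9 is true.
  11. (y3 OR NOT y6 OR y5) — NOT y6 is true.
  12. (y9 OR NOT y6) — y9 is true.
  13. (y4 OR NOT y10) — y4 is true.
  14. (NOT y7 OR NOT y2) — NOT y7 is true.
  15. (y1 OR NOT y10) — y1 is true.
  16. (y11 OR NOT y8 OR NOT y4) — NOT y8 is true.
  17. (y2 OR NOT y11) — y2 is true.
  18. (NOT y8 OR NOT y9) — NOT y8 is true.
  19. (y3 OR NOT y6 OR y2) — NOT y6 is true.
  20. (NOT y11 OR y4) — y4 is true.
  21. (NOT y3 OR NOT y11) — NOT y11 is true.
  22. (y6 OR NOT y7 OR y2) — NOT y7 is true.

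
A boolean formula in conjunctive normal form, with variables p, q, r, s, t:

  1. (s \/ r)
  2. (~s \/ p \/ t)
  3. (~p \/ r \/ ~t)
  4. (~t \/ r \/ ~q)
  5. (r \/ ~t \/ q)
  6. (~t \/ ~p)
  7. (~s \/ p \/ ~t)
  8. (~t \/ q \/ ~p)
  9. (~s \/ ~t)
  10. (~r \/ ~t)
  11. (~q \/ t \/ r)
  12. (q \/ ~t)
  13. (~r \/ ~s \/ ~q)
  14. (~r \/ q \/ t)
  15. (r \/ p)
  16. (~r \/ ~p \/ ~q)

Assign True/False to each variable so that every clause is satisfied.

Set p = False and propagate.
  then r is forced to True.
  then t is forced to False.
  then s is forced to False.
  then q is forced to True.
Check each clause:
  1. (r \/ s) — r is true.
  2. (p \/ ~s \/ t) — ~s is true.
  3. (~p \/ r \/ ~t) — r is true.
  4. (~q \/ ~t \/ r) — r is true.
  5. (r \/ ~t \/ q) — q is true.
  6. (~p \/ ~t) — ~t is true.
  7. (p \/ ~s \/ ~t) — ~t is true.
  8. (~p \/ ~t \/ q) — q is true.
  9. (~t \/ ~s) — ~t is true.
  10. (~t \/ ~r) — ~t is true.
  11. (t \/ r \/ ~q) — r is true.
  12. (~t \/ q) — q is true.
  13. (~q \/ ~r \/ ~s) — ~s is true.
  14. (t \/ q \/ ~r) — q is true.
  15. (r \/ p) — r is true.
  16. (~q \/ ~p \/ ~r) — ~p is true.

p = 0  q = 1  r = 1  s = 0  t = 0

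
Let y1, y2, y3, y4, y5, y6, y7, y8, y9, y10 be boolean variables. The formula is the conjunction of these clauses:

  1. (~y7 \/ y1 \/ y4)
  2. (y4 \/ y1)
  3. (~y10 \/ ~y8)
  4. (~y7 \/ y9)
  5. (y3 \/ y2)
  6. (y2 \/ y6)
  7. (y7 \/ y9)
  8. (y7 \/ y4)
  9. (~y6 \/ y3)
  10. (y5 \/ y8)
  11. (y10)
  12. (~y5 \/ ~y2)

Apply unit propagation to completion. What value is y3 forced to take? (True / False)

True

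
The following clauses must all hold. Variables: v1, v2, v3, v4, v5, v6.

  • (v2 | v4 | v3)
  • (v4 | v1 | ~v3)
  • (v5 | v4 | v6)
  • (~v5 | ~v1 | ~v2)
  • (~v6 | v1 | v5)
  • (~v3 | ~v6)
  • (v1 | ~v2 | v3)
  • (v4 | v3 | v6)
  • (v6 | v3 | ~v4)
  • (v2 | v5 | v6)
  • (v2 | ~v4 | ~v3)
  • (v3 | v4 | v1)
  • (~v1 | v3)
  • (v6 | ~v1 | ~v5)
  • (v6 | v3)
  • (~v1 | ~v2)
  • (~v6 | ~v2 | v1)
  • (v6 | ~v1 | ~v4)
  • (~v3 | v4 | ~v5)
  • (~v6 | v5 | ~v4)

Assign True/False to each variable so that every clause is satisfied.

Set v1 = False and propagate.
Set v2 = True and propagate.
  then v3 is forced to True.
  then v4 is forced to True.
  then v6 is forced to False.
v5 is now unconstrained; take v5 = False.
Every clause has at least one true literal under this assignment.

v1 = F, v2 = T, v3 = T, v4 = T, v5 = F, v6 = F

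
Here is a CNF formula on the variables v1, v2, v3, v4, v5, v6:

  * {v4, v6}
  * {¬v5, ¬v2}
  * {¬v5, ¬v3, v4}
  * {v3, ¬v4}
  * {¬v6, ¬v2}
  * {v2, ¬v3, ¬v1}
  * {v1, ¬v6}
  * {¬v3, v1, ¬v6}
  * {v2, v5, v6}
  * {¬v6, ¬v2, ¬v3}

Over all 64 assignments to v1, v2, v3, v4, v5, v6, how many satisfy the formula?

The models are:
  v1=F v2=F v3=T v4=T v5=T v6=F
  v1=F v2=T v3=T v4=T v5=F v6=F
  v1=T v2=F v3=F v4=F v5=F v6=T
  v1=T v2=F v3=F v4=F v5=T v6=T
  v1=T v2=T v3=T v4=T v5=F v6=F
Count: 5.

5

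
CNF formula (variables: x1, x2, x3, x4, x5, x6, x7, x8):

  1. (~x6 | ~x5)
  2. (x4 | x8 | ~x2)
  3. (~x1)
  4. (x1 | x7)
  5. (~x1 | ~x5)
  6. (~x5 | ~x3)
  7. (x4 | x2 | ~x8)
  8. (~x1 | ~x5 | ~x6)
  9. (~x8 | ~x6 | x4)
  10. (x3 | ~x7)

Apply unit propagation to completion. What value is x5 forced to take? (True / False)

False

(~x1) is a unit clause: x1 = False.
In (x7 | x1), x1 is now false; x7 must hold, so x7 = True.
(~x7 | x3) with x7 = True leaves only x3, so x3 = True.
(~x3 | ~x5) with x3 = True leaves only ~x5, so x5 = False.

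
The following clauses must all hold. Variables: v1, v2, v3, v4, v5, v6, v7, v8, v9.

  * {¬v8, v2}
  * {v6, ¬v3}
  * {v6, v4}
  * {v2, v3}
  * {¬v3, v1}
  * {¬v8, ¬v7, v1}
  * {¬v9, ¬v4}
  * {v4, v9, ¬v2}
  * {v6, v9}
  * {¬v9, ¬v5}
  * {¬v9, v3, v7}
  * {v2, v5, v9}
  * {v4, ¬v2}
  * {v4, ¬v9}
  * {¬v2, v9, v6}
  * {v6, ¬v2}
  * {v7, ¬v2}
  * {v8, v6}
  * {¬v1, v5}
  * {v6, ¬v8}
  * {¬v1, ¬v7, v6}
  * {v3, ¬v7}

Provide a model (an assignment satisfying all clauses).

v1=T  v2=F  v3=T  v4=F  v5=T  v6=T  v7=T  v8=F  v9=F

Check each clause:
  1. {¬v8, v2} — ¬v8 is true.
  2. {¬v3, v6} — v6 is true.
  3. {v6, v4} — v6 is true.
  4. {v2, v3} — v3 is true.
  5. {¬v3, v1} — v1 is true.
  6. {¬v7, ¬v8, v1} — ¬v8 is true.
  7. {¬v4, ¬v9} — ¬v4 is true.
  8. {v9, ¬v2, v4} — ¬v2 is true.
  9. {v6, v9} — v6 is true.
  10. {¬v9, ¬v5} — ¬v9 is true.
  11. {v3, ¬v9, v7} — v3 is true.
  12. {v5, v2, v9} — v5 is true.
  13. {¬v2, v4} — ¬v2 is true.
  14. {¬v9, v4} — ¬v9 is true.
  15. {¬v2, v9, v6} — ¬v2 is true.
  16. {¬v2, v6} — v6 is true.
  17. {v7, ¬v2} — ¬v2 is true.
  18. {v8, v6} — v6 is true.
  19. {v5, ¬v1} — v5 is true.
  20. {v6, ¬v8} — ¬v8 is true.
  21. {¬v1, v6, ¬v7} — v6 is true.
  22. {¬v7, v3} — v3 is true.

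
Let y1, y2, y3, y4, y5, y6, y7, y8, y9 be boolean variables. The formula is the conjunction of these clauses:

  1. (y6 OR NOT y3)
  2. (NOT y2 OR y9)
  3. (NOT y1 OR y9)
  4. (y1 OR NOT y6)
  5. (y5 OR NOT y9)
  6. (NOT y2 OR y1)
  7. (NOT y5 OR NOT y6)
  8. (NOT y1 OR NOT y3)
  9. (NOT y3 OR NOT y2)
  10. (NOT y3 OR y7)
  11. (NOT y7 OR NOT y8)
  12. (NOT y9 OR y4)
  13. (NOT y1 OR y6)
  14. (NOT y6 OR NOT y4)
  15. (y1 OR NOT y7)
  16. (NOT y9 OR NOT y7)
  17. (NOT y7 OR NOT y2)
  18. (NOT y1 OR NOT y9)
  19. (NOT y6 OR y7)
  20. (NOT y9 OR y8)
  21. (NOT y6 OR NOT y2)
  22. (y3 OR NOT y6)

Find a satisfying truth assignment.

y2 occurs only negated in the remaining clauses — set y2 = False.
Set y1 = False and propagate.
  then y6 is forced to False.
  then y3 is forced to False.
  then y7 is forced to False.
Set y4 = False and propagate.
  then y9 is forced to False.
y5, y8 are now unconstrained; take y5 = False, y8 = False.
Every clause has at least one true literal under this assignment.
Check each clause:
  1. (NOT y3 OR y6) — NOT y3 is true.
  2. (NOT y2 OR y9) — NOT y2 is true.
  3. (y9 OR NOT y1) — NOT y1 is true.
  4. (y1 OR NOT y6) — NOT y6 is true.
  5. (y5 OR NOT y9) — NOT y9 is true.
  6. (y1 OR NOT y2) — NOT y2 is true.
  7. (NOT y6 OR NOT y5) — NOT y6 is true.
  8. (NOT y1 OR NOT y3) — NOT y3 is true.
  9. (NOT y3 OR NOT y2) — NOT y3 is true.
  10. (NOT y3 OR y7) — NOT y3 is true.
  11. (NOT y8 OR NOT y7) — NOT y8 is true.
  12. (y4 OR NOT y9) — NOT y9 is true.
  13. (NOT y1 OR y6) — NOT y1 is true.
  14. (NOT y6 OR NOT y4) — NOT y6 is true.
  15. (y1 OR NOT y7) — NOT y7 is true.
  16. (NOT y9 OR NOT y7) — NOT y7 is true.
  17. (NOT y7 OR NOT y2) — NOT y7 is true.
  18. (NOT y9 OR NOT y1) — NOT y1 is true.
  19. (NOT y6 OR y7) — NOT y6 is true.
  20. (y8 OR NOT y9) — NOT y9 is true.
  21. (NOT y6 OR NOT y2) — NOT y6 is true.
  22. (y3 OR NOT y6) — NOT y6 is true.

y1 = False, y2 = False, y3 = False, y4 = False, y5 = False, y6 = False, y7 = False, y8 = False, y9 = False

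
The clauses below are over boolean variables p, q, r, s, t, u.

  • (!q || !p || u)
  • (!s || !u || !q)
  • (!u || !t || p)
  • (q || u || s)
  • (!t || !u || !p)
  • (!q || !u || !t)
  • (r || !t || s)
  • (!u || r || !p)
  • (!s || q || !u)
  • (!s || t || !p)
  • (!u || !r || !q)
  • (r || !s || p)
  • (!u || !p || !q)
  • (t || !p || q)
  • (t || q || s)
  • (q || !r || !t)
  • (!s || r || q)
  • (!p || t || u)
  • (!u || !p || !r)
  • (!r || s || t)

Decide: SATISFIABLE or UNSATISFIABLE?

SATISFIABLE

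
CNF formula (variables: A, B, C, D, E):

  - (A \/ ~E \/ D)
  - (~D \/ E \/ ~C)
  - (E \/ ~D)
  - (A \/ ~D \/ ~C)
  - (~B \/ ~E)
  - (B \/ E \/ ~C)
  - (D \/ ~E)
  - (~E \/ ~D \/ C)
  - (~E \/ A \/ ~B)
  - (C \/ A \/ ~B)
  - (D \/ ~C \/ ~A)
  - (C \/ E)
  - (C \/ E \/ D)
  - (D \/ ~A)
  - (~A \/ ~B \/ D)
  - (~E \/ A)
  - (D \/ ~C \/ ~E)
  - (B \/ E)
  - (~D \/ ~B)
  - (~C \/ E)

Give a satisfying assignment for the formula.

Branch on A: take A = True.
  then D is forced to True.
  then E is forced to True.
  then B is forced to False.
  then C is forced to True.

A=T, B=F, C=T, D=T, E=T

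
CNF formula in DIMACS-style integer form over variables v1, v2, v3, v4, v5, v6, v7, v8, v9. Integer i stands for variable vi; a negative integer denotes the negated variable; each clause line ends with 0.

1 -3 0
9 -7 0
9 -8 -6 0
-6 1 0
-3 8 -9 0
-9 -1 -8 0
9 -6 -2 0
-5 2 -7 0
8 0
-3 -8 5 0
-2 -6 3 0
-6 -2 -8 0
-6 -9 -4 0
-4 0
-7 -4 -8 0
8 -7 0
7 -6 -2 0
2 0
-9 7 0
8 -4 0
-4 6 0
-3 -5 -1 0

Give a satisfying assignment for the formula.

v1 = F, v2 = T, v3 = F, v4 = F, v5 = F, v6 = F, v7 = F, v8 = T, v9 = F

Check each clause:
  1. {v1, ¬v3} — ¬v3 is true.
  2. {¬v7, v9} — ¬v7 is true.
  3. {¬v8, v9, ¬v6} — ¬v6 is true.
  4. {v1, ¬v6} — ¬v6 is true.
  5. {¬v3, ¬v9, v8} — v8 is true.
  6. {¬v9, ¬v1, ¬v8} — ¬v1 is true.
  7. {¬v6, v9, ¬v2} — ¬v6 is true.
  8. {v2, ¬v5, ¬v7} — ¬v7 is true.
  9. {v8} — v8 is true.
  10. {¬v8, v5, ¬v3} — ¬v3 is true.
  11. {v3, ¬v6, ¬v2} — ¬v6 is true.
  12. {¬v6, ¬v2, ¬v8} — ¬v6 is true.
  13. {¬v4, ¬v6, ¬v9} — ¬v6 is true.
  14. {¬v4} — ¬v4 is true.
  15. {¬v4, ¬v8, ¬v7} — ¬v7 is true.
  16. {¬v7, v8} — v8 is true.
  17. {¬v6, v7, ¬v2} — ¬v6 is true.
  18. {v2} — v2 is true.
  19. {¬v9, v7} — ¬v9 is true.
  20. {¬v4, v8} — v8 is true.
  21. {v6, ¬v4} — ¬v4 is true.
  22. {¬v1, ¬v3, ¬v5} — ¬v5 is true.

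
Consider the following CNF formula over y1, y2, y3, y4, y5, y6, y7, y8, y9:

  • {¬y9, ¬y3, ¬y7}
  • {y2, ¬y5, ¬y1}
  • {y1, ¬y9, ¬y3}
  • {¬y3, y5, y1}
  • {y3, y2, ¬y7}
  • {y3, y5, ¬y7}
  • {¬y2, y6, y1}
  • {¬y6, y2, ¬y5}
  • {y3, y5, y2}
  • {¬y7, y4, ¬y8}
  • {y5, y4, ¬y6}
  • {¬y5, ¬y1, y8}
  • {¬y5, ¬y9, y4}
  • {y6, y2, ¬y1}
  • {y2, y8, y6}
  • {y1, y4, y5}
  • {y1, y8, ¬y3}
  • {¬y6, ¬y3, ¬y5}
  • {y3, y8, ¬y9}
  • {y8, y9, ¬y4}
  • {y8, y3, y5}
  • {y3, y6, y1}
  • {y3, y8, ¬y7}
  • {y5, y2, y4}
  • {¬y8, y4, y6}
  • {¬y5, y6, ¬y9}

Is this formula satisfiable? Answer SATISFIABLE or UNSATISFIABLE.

SATISFIABLE

y7 occurs only negated in the remaining clauses — set y7 = False.
Try y1 = True.
For the remaining variables, y2 = False, y3 = True, y4 = True, y5 = False, y6 = True, y8 = True, y9 = False works.
Every clause has at least one true literal under this assignment.
So y1=True, y2=False, y3=True, y4=True, y5=False, y6=True, y7=False, y8=True, y9=False is a satisfying assignment.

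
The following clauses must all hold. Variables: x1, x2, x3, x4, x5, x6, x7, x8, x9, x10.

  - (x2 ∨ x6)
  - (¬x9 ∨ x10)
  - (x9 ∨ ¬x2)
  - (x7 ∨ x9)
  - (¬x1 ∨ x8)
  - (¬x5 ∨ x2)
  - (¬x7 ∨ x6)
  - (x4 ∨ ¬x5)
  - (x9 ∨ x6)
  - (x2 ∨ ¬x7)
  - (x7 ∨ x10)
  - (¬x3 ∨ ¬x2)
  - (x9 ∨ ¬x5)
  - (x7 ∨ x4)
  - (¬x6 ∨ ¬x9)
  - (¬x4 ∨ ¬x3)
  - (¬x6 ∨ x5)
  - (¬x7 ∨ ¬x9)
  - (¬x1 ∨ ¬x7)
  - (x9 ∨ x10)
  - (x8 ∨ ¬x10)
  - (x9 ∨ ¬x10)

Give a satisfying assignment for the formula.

x1=False, x2=True, x3=False, x4=True, x5=False, x6=False, x7=False, x8=True, x9=True, x10=True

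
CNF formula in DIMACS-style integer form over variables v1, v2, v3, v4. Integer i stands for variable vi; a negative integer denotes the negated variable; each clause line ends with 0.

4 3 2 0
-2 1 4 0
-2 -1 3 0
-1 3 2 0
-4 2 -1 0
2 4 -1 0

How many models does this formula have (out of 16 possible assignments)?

Satisfying assignments:
  v1=0 v2=0 v3=0 v4=1
  v1=0 v2=0 v3=1 v4=0
  v1=0 v2=0 v3=1 v4=1
  v1=0 v2=1 v3=0 v4=1
  v1=0 v2=1 v3=1 v4=1
  v1=1 v2=1 v3=1 v4=0
  v1=1 v2=1 v3=1 v4=1
Count: 7.

7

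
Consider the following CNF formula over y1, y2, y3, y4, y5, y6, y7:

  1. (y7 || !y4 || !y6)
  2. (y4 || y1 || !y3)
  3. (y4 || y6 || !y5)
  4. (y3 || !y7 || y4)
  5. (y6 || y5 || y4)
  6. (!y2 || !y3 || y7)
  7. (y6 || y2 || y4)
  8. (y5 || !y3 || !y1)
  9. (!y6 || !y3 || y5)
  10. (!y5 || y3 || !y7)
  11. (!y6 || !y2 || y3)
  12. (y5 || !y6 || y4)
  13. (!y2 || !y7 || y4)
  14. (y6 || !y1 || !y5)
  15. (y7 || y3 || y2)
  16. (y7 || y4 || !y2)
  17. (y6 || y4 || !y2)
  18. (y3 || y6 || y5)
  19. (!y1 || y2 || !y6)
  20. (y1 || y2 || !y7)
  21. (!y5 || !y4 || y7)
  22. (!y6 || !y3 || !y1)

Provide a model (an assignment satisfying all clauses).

y1=F, y2=F, y3=T, y4=T, y5=F, y6=F, y7=F

Check each clause:
  1. (!y4 || y7 || !y6) — !y6 is true.
  2. (y1 || !y3 || y4) — y4 is true.
  3. (!y5 || y6 || y4) — !y5 is true.
  4. (y3 || !y7 || y4) — !y7 is true.
  5. (y4 || y5 || y6) — y4 is true.
  6. (!y3 || y7 || !y2) — !y2 is true.
  7. (y2 || y6 || y4) — y4 is true.
  8. (y5 || !y1 || !y3) — !y1 is true.
  9. (!y3 || !y6 || y5) — !y6 is true.
  10. (y3 || !y5 || !y7) — !y7 is true.
  11. (!y2 || !y6 || y3) — !y6 is true.
  12. (!y6 || y5 || y4) — !y6 is true.
  13. (y4 || !y7 || !y2) — !y7 is true.
  14. (!y5 || y6 || !y1) — !y5 is true.
  15. (y7 || y3 || y2) — y3 is true.
  16. (y4 || y7 || !y2) — y4 is true.
  17. (!y2 || y6 || y4) — y4 is true.
  18. (y6 || y5 || y3) — y3 is true.
  19. (!y1 || y2 || !y6) — !y6 is true.
  20. (y2 || y1 || !y7) — !y7 is true.
  21. (y7 || !y4 || !y5) — !y5 is true.
  22. (!y3 || !y6 || !y1) — !y6 is true.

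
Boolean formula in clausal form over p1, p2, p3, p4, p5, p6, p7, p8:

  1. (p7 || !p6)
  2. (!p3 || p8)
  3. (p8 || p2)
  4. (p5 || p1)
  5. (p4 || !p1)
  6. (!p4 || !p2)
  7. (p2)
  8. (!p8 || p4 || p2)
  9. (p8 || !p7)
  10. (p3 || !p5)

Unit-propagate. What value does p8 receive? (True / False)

(p2) is a unit clause: p2 = True.
From (!p2 || !p4) and p2 = True: p4 = False.
From (p4 || !p1) and p4 = False: p1 = False.
From (p5 || p1) and p1 = False: p5 = True.
(!p5 || p3) with p5 = True leaves only p3, so p3 = True.
(p8 || !p3) with p3 = True leaves only p8, so p8 = True.

True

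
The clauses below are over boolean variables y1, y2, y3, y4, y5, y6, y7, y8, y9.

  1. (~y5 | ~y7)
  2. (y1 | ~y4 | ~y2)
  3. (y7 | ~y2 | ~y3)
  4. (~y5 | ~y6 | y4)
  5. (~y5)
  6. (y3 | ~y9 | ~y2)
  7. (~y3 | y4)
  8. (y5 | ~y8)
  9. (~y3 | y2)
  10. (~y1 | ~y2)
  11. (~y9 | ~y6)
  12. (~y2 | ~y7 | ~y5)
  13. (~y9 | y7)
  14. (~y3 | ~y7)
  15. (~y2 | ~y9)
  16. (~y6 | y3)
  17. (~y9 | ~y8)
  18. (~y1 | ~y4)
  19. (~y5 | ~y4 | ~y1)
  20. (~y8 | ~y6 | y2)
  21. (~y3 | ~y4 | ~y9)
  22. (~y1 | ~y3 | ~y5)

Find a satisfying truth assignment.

y1 = False  y2 = True  y3 = False  y4 = False  y5 = False  y6 = False  y7 = False  y8 = False  y9 = False

Check each clause:
  1. (~y7 | ~y5) — ~y7 is true.
  2. (y1 | ~y2 | ~y4) — ~y4 is true.
  3. (~y3 | ~y2 | y7) — ~y3 is true.
  4. (~y6 | y4 | ~y5) — ~y6 is true.
  5. (~y5) — ~y5 is true.
  6. (~y9 | ~y2 | y3) — ~y9 is true.
  7. (~y3 | y4) — ~y3 is true.
  8. (~y8 | y5) — ~y8 is true.
  9. (~y3 | y2) — y2 is true.
  10. (~y1 | ~y2) — ~y1 is true.
  11. (~y6 | ~y9) — ~y6 is true.
  12. (~y5 | ~y7 | ~y2) — ~y7 is true.
  13. (y7 | ~y9) — ~y9 is true.
  14. (~y7 | ~y3) — ~y7 is true.
  15. (~y9 | ~y2) — ~y9 is true.
  16. (~y6 | y3) — ~y6 is true.
  17. (~y8 | ~y9) — ~y8 is true.
  18. (~y4 | ~y1) — ~y4 is true.
  19. (~y5 | ~y1 | ~y4) — ~y5 is true.
  20. (~y6 | ~y8 | y2) — ~y8 is true.
  21. (~y9 | ~y4 | ~y3) — ~y4 is true.
  22. (~y1 | ~y5 | ~y3) — ~y5 is true.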